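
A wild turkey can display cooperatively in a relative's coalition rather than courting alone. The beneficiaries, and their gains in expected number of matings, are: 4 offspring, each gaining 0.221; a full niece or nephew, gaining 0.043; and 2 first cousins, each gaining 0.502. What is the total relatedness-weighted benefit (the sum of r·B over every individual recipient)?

0.57825

r to an offspring = 0.5 (one parent–offspring link: r = (1/2)^1 = 1/2).
r to a full niece or nephew = 0.25 (full aunt/uncle↔niece/nephew: two paths of length 3 through the shared grandparent pair: r = 2·(1/2)^3 = 1/4).
r to a first cousin = 1/8 (first cousins share one grandparent pair — two paths of length 4: r = 2·(1/2)^4 = 1/8).
Summing one r·B term per recipient: 4·0.5·0.221 + 1·0.25·0.043 + 2·0.125·0.502 = 0.57825.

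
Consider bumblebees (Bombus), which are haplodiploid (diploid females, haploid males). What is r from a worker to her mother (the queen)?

One meiotic link between diploid queen and diploid daughter: r = 1/2.

0.5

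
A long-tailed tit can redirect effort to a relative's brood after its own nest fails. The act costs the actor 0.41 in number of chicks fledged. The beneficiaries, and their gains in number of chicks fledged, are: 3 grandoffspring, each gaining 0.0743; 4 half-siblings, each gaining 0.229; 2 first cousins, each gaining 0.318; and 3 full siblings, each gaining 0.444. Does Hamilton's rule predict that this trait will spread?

Hamilton's rule: the trait is favored when the sum of r·B over every recipient exceeds the actor's cost C.
r to a grandoffspring = 0.25 (two parent–offspring links: r = (1/2)^2 = 1/4).
r to a half-sibling = 0.25 (half-sibs share one parent — one path of length 2: r = (1/2)^2 = 1/4).
r to a first cousin = 0.125 (first cousins share one grandparent pair — two paths of length 4: r = 2·(1/2)^4 = 1/8).
r to a full sibling = 0.5 (full sibs share both parents — two paths of length 2: r = 2·(1/2)^2 = 1/2).
Summing one r·B term per recipient: 3·0.25·0.0743 + 4·0.25·0.229 + 2·0.125·0.318 + 3·0.5·0.444 = 1.030225.
1.030225 > 0.41: the indirect benefit exceeds the cost.

Yes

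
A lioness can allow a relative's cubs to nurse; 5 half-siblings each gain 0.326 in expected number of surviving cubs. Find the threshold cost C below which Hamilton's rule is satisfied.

r to a half-sibling = 1/4 (half-sibs share one parent — one path of length 2: r = (1/2)^2 = 1/4).
Hamilton's rule: n·r·B > C, so the trait is favored while C < n·r·B = 5·0.25·0.326 = 0.4075.

0.4075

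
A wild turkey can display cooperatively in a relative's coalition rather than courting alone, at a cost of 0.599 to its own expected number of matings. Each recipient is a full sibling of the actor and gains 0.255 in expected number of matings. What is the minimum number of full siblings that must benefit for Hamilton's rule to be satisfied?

5

r to a full sibling = 1/2 (full sibs share both parents — two paths of length 2: r = 2·(1/2)^2 = 1/2).
Hamilton's rule: n·r·B > C  ⇒  n > C/(r·B) = 0.599/(0.5·0.255) = 4.698.
The smallest integer exceeding 4.698 is 5.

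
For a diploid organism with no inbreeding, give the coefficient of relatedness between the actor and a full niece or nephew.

0.25

Each parent–offspring link contributes a factor of 1/2, and independent paths through distinct common ancestors add.
Full aunt/uncle↔niece/nephew: two paths of length 3 through the shared grandparent pair: r = 2·(1/2)^3 = 1/4.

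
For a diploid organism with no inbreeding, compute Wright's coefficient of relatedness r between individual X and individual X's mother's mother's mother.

Each parent–offspring link contributes a factor of 1/2, and independent paths through distinct common ancestors add.
Three parent–offspring links: r = (1/2)^3 = 1/8.

0.125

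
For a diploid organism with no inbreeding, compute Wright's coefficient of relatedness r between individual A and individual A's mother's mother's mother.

Each parent–offspring link contributes a factor of 1/2, and independent paths through distinct common ancestors add.
Three parent–offspring links: r = (1/2)^3 = 1/8.

0.125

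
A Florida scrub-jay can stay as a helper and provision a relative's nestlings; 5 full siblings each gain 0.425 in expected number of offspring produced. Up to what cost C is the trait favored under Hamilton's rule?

1.0625

r to a full sibling = 0.5 (full sibs share both parents — two paths of length 2: r = 2·(1/2)^2 = 1/2).
Hamilton's rule: n·r·B > C, so the trait is favored while C < n·r·B = 5·0.5·0.425 = 1.0625.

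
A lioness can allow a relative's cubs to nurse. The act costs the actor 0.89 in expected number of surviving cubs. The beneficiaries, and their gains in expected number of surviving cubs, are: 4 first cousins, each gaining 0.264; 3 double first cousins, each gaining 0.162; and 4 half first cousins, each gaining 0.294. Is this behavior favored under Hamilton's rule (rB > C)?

Hamilton's rule: the trait is favored when the sum of r·B over every recipient exceeds the actor's cost C.
r to a first cousin = 1/8 (first cousins share one grandparent pair — two paths of length 4: r = 2·(1/2)^4 = 1/8).
r to a double first cousin = 0.25 (double first cousins share both grandparent pairs — four paths of length 4: r = 4·(1/2)^4 = 1/4).
r to a half first cousin = 1/16 (half first cousins share one grandparent — one path of length 4: r = (1/2)^4 = 1/16).
Summing one r·B term per recipient: 4·0.125·0.264 + 3·0.25·0.162 + 4·0.0625·0.294 = 0.327.
0.327 < 0.89: the indirect benefit is less than the cost.

No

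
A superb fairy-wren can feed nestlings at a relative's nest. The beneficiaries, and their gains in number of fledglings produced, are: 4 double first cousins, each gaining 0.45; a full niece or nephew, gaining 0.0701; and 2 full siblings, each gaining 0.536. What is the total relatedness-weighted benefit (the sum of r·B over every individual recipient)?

1.003525

r to a double first cousin = 0.25 (double first cousins share both grandparent pairs — four paths of length 4: r = 4·(1/2)^4 = 1/4).
r to a full niece or nephew = 0.25 (full aunt/uncle↔niece/nephew: two paths of length 3 through the shared grandparent pair: r = 2·(1/2)^3 = 1/4).
r to a full sibling = 1/2 (full sibs share both parents — two paths of length 2: r = 2·(1/2)^2 = 1/2).
Summing one r·B term per recipient: 4·0.25·0.45 + 1·0.25·0.0701 + 2·0.5·0.536 = 1.003525.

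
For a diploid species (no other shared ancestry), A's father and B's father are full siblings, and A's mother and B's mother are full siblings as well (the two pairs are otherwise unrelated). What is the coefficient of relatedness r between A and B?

0.25

Relatedness sums over independent paths through distinct common ancestors.
A and B are related in two ways: first cousins through their fathers (r = 1/8) and first cousins through their mothers (r = 1/8) — i.e. double first cousins.
r = 1/8 + 1/8 = 1/4 = 0.25.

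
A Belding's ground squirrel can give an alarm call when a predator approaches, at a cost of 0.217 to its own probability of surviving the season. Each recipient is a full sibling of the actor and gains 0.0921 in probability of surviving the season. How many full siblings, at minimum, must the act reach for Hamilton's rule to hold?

5

r to a full sibling = 0.5 (full sibs share both parents — two paths of length 2: r = 2·(1/2)^2 = 1/2).
Hamilton's rule: n·r·B > C  ⇒  n > C/(r·B) = 0.217/(0.5·0.0921) = 4.712.
The smallest integer exceeding 4.712 is 5.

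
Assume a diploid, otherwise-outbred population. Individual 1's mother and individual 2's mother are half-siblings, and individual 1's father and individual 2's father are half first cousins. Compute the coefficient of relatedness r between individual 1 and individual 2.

0.078125

Independent pedigree routes through distinct common ancestors add.
Individual 1 and individual 2 are related in two ways: half first cousins through their mothers (r = 1/16) and half second cousins through their fathers (r = 1/64).
r = 1/16 + 1/64 = 0.078125.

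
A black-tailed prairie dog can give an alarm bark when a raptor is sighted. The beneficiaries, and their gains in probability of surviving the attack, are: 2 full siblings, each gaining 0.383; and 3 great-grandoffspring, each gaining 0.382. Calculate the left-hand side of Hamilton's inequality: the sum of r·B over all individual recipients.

0.52625

r to a full sibling = 0.5 (full sibs share both parents — two paths of length 2: r = 2·(1/2)^2 = 1/2).
r to a great-grandoffspring = 1/8 (three parent–offspring links: r = (1/2)^3 = 1/8).
Summing one r·B term per recipient: 2·0.5·0.383 + 3·0.125·0.382 = 0.52625.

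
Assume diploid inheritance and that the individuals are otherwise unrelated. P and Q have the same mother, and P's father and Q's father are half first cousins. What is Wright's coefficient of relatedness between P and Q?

Relatedness sums over independent paths through distinct common ancestors.
P and Q are related in two ways: half-sibs through their shared mother (r = 1/4) and half second cousins through their fathers (r = 1/64).
r = 1/4 + 1/64 = 0.265625.

0.265625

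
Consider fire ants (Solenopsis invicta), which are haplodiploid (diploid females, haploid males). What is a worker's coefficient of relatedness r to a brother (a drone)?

0.25

Her haploid brother carries none of their father's genes and a random half of their mother's genome; that half matches the maternal half of her own genome with probability 1/2: r = 1/2 · 1/2 = 1/4.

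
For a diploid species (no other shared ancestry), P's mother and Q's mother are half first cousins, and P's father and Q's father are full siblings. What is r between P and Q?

Wright's path rule: contributions from independent ancestry routes add.
P and Q are related in two ways: half second cousins through their mothers (r = 1/64) and first cousins through their fathers (r = 1/8).
r = 1/64 + 1/8 = 9/64 = 0.140625.

0.140625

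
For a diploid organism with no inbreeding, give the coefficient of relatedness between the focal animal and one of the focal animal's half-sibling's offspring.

Each parent–offspring link contributes a factor of 1/2, and independent paths through distinct common ancestors add.
Half-aunt/uncle↔niece/nephew: one path of length 3: r = (1/2)^3 = 1/8.

0.125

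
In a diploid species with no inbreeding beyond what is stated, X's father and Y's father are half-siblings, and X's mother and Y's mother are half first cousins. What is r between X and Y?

With two independent routes of shared ancestry, r is the sum of the two contributions.
X and Y are related in two ways: half first cousins through their fathers (r = 1/16) and half second cousins through their mothers (r = 1/64).
r = 1/16 + 1/64 = 0.078125.

0.078125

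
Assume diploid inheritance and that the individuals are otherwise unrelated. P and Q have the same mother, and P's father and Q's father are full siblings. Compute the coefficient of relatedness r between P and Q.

0.375

Wright's path rule: contributions from independent ancestry routes add.
P and Q are related in two ways: half-sibs through their shared mother (r = 1/4) and first cousins through their fathers (r = 1/8).
r = 1/4 + 1/8 = 0.375.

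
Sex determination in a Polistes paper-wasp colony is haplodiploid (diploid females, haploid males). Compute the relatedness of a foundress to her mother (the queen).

One meiotic link between diploid queen and diploid daughter: r = 1/2.

0.5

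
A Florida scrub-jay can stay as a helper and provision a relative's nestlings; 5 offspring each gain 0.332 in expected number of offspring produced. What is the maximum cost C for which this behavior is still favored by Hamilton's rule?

r to an offspring = 1/2 (one parent–offspring link: r = (1/2)^1 = 1/2).
Hamilton's rule: n·r·B > C, so the trait is favored while C < n·r·B = 5·0.5·0.332 = 0.83.

0.83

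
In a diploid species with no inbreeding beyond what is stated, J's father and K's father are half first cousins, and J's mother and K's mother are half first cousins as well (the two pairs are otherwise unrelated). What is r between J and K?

Wright's path rule: contributions from independent ancestry routes add.
J and K are related in two ways: half second cousins through their fathers (r = 1/64) and half second cousins through their mothers (r = 1/64).
r = 1/64 + 1/64 = 0.03125.

0.03125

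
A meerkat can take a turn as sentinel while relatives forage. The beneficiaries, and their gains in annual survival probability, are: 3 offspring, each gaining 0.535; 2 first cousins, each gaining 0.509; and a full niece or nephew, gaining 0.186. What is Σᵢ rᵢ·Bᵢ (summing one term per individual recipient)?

0.97625

r to an offspring = 1/2 (one parent–offspring link: r = (1/2)^1 = 1/2).
r to a first cousin = 1/8 (first cousins share one grandparent pair — two paths of length 4: r = 2·(1/2)^4 = 1/8).
r to a full niece or nephew = 1/4 (full aunt/uncle↔niece/nephew: two paths of length 3 through the shared grandparent pair: r = 2·(1/2)^3 = 1/4).
Summing one r·B term per recipient: 3·0.5·0.535 + 2·0.125·0.509 + 1·0.25·0.186 = 0.97625.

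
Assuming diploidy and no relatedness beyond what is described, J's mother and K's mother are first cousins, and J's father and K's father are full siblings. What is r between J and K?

0.15625

Relatedness sums over independent paths through distinct common ancestors.
J and K are related in two ways: second cousins through their mothers (r = 1/32) and first cousins through their fathers (r = 1/8).
r = 1/32 + 1/8 = 0.15625.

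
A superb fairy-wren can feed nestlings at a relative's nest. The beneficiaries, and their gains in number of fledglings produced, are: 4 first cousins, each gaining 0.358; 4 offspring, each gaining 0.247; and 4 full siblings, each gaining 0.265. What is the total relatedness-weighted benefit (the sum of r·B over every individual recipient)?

1.203

r to a first cousin = 0.125 (first cousins share one grandparent pair — two paths of length 4: r = 2·(1/2)^4 = 1/8).
r to an offspring = 0.5 (one parent–offspring link: r = (1/2)^1 = 1/2).
r to a full sibling = 1/2 (full sibs share both parents — two paths of length 2: r = 2·(1/2)^2 = 1/2).
Summing one r·B term per recipient: 4·0.125·0.358 + 4·0.5·0.247 + 4·0.5·0.265 = 1.203.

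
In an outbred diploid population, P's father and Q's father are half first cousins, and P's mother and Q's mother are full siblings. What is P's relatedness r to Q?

0.140625

Relatedness sums over independent paths through distinct common ancestors.
P and Q are related in two ways: half second cousins through their fathers (r = 1/64) and first cousins through their mothers (r = 1/8).
r = 1/64 + 1/8 = 9/64 = 0.140625.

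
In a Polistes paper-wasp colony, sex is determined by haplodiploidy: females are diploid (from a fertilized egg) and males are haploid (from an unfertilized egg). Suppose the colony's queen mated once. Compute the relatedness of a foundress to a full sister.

Haplodiploid full sisters inherit their father's entire haploid genome identically (contributing 1/2) and on average half of their mother's contribution (1/2 · 1/2 = 1/4); r = 1/2 + 1/4 = 3/4.

0.75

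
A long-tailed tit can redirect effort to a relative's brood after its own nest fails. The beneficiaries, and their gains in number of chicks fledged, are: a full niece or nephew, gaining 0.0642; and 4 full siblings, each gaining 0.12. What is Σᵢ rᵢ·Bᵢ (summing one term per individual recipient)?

0.25605

r to a full niece or nephew = 0.25 (full aunt/uncle↔niece/nephew: two paths of length 3 through the shared grandparent pair: r = 2·(1/2)^3 = 1/4).
r to a full sibling = 0.5 (full sibs share both parents — two paths of length 2: r = 2·(1/2)^2 = 1/2).
Summing one r·B term per recipient: 1·0.25·0.0642 + 4·0.5·0.12 = 0.25605.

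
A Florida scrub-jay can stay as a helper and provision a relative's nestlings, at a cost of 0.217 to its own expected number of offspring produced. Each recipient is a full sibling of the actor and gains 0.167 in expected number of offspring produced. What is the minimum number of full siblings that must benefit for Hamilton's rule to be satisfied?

r to a full sibling = 1/2 (full sibs share both parents — two paths of length 2: r = 2·(1/2)^2 = 1/2).
Hamilton's rule: n·r·B > C  ⇒  n > C/(r·B) = 0.217/(0.5·0.167) = 2.599.
The smallest integer exceeding 2.599 is 3.

3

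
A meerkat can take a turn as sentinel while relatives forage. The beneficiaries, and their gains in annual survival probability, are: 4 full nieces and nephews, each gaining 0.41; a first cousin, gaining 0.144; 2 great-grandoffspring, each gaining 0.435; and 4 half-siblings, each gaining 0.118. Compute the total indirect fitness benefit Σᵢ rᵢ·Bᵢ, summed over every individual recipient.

r to a full niece or nephew = 1/4 (full aunt/uncle↔niece/nephew: two paths of length 3 through the shared grandparent pair: r = 2·(1/2)^3 = 1/4).
r to a first cousin = 1/8 (first cousins share one grandparent pair — two paths of length 4: r = 2·(1/2)^4 = 1/8).
r to a great-grandoffspring = 0.125 (three parent–offspring links: r = (1/2)^3 = 1/8).
r to a half-sibling = 1/4 (half-sibs share one parent — one path of length 2: r = (1/2)^2 = 1/4).
Summing one r·B term per recipient: 4·0.25·0.41 + 1·0.125·0.144 + 2·0.125·0.435 + 4·0.25·0.118 = 0.65475.

0.65475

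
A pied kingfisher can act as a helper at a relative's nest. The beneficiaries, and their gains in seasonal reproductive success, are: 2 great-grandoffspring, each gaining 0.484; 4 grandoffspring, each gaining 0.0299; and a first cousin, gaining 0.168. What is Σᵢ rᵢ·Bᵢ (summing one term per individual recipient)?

0.1719

r to a great-grandoffspring = 1/8 (three parent–offspring links: r = (1/2)^3 = 1/8).
r to a grandoffspring = 0.25 (two parent–offspring links: r = (1/2)^2 = 1/4).
r to a first cousin = 1/8 (first cousins share one grandparent pair — two paths of length 4: r = 2·(1/2)^4 = 1/8).
Summing one r·B term per recipient: 2·0.125·0.484 + 4·0.25·0.0299 + 1·0.125·0.168 = 0.1719.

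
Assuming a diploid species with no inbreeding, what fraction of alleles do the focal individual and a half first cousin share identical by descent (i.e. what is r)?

Half first cousins share one grandparent — one path of length 4: r = (1/2)^4 = 1/16.

0.0625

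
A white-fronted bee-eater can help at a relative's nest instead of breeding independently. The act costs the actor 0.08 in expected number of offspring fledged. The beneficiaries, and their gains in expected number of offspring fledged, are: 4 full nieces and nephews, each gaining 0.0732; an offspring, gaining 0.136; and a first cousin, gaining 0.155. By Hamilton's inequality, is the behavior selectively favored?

Yes

Hamilton's rule: the trait is favored when the sum of r·B over every recipient exceeds the actor's cost C.
r to a full niece or nephew = 0.25 (full aunt/uncle↔niece/nephew: two paths of length 3 through the shared grandparent pair: r = 2·(1/2)^3 = 1/4).
r to an offspring = 0.5 (one parent–offspring link: r = (1/2)^1 = 1/2).
r to a first cousin = 0.125 (first cousins share one grandparent pair — two paths of length 4: r = 2·(1/2)^4 = 1/8).
Summing one r·B term per recipient: 4·0.25·0.0732 + 1·0.5·0.136 + 1·0.125·0.155 = 0.160575.
0.160575 > 0.08: the indirect benefit exceeds the cost.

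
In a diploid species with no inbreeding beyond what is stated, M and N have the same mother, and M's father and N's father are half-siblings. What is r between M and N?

Wright's path rule: contributions from independent ancestry routes add.
M and N are related in two ways: half-sibs through their shared mother (r = 1/4) and half first cousins through their fathers (r = 1/16).
r = 1/4 + 1/16 = 5/16 = 0.3125.

0.3125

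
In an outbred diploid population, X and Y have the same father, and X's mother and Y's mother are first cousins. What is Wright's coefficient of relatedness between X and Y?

Wright's path rule: contributions from independent ancestry routes add.
X and Y are related in two ways: half-sibs through their shared father (r = 1/4) and second cousins through their mothers (r = 1/32).
r = 1/4 + 1/32 = 9/32 = 0.28125.

0.28125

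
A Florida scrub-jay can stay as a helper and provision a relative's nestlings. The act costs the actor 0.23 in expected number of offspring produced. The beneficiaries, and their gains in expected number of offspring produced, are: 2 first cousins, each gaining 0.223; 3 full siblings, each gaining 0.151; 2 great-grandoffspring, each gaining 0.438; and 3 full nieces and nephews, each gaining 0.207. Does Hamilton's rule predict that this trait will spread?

Hamilton's rule: the trait is favored when the sum of r·B over every recipient exceeds the actor's cost C.
r to a first cousin = 1/8 (first cousins share one grandparent pair — two paths of length 4: r = 2·(1/2)^4 = 1/8).
r to a full sibling = 0.5 (full sibs share both parents — two paths of length 2: r = 2·(1/2)^2 = 1/2).
r to a great-grandoffspring = 1/8 (three parent–offspring links: r = (1/2)^3 = 1/8).
r to a full niece or nephew = 1/4 (full aunt/uncle↔niece/nephew: two paths of length 3 through the shared grandparent pair: r = 2·(1/2)^3 = 1/4).
Summing one r·B term per recipient: 2·0.125·0.223 + 3·0.5·0.151 + 2·0.125·0.438 + 3·0.25·0.207 = 0.547.
0.547 > 0.23: the indirect benefit exceeds the cost.

Yes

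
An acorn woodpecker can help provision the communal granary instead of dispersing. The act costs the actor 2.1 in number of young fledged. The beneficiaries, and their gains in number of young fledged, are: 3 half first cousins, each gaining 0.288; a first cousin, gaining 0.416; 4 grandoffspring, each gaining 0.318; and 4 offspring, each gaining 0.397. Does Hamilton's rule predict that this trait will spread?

Hamilton's rule: the trait is favored when the sum of r·B over every recipient exceeds the actor's cost C.
r to a half first cousin = 1/16 (half first cousins share one grandparent — one path of length 4: r = (1/2)^4 = 1/16).
r to a first cousin = 0.125 (first cousins share one grandparent pair — two paths of length 4: r = 2·(1/2)^4 = 1/8).
r to a grandoffspring = 1/4 (two parent–offspring links: r = (1/2)^2 = 1/4).
r to an offspring = 1/2 (one parent–offspring link: r = (1/2)^1 = 1/2).
Summing one r·B term per recipient: 3·0.0625·0.288 + 1·0.125·0.416 + 4·0.25·0.318 + 4·0.5·0.397 = 1.218.
1.218 < 2.1: the indirect benefit is less than the cost.

No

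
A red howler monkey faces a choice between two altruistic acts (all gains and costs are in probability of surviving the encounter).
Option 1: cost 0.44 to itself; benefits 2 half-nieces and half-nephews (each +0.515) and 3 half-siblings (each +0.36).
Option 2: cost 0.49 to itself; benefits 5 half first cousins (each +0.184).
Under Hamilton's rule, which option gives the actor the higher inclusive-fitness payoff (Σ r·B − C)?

Option 1

Option 1: r to a half-niece or half-nephew = 0.125.
Option 1: r to a half-sibling = 0.25.
Option 1: Σ r·B − C = (2·0.125·0.515 + 3·0.25·0.36) − 0.44 = -0.04125.
Option 2: r to a half first cousin = 0.0625.
Option 2: Σ r·B − C = (5·0.0625·0.184) − 0.49 = -0.4325.
Option 1 has the higher net inclusive-fitness payoff.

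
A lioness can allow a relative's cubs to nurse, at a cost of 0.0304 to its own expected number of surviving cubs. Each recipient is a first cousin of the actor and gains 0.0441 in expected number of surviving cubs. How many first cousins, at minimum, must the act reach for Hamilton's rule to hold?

6

r to a first cousin = 1/8 (first cousins share one grandparent pair — two paths of length 4: r = 2·(1/2)^4 = 1/8).
Hamilton's rule: n·r·B > C  ⇒  n > C/(r·B) = 0.0304/(0.125·0.0441) = 5.515.
The smallest integer exceeding 5.515 is 6.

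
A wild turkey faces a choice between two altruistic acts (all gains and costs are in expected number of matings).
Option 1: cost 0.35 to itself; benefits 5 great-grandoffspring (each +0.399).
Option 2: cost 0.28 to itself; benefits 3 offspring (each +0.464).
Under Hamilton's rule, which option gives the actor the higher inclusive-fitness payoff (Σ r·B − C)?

Option 1: r to a great-grandoffspring = 0.125.
Option 1: Σ r·B − C = (5·0.125·0.399) − 0.35 = -0.100625.
Option 2: r to an offspring = 0.5.
Option 2: Σ r·B − C = (3·0.5·0.464) − 0.28 = 0.416.
Option 2 has the higher net inclusive-fitness payoff.

Option 2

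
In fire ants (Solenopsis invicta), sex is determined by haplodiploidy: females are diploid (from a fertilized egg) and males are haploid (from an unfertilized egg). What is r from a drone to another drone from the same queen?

Haploid brothers each carry a random half of the queen's diploid genome, so on average they share half: r = 1/2.

0.5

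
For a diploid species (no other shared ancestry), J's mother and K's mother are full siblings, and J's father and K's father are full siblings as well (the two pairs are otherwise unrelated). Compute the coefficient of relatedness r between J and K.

With two independent routes of shared ancestry, r is the sum of the two contributions.
J and K are related in two ways: first cousins through their mothers (r = 1/8) and first cousins through their fathers (r = 1/8) — i.e. double first cousins.
r = 1/8 + 1/8 = 0.25.

0.25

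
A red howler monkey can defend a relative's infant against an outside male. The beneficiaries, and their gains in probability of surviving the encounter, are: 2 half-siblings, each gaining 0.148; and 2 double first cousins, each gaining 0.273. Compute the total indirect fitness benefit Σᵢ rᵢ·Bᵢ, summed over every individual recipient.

0.2105

r to a half-sibling = 1/4 (half-sibs share one parent — one path of length 2: r = (1/2)^2 = 1/4).
r to a double first cousin = 1/4 (double first cousins share both grandparent pairs — four paths of length 4: r = 4·(1/2)^4 = 1/4).
Summing one r·B term per recipient: 2·0.25·0.148 + 2·0.25·0.273 = 0.2105.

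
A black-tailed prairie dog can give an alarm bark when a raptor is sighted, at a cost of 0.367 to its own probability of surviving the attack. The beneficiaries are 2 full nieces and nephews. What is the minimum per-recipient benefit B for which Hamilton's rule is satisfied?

0.734

r to a full niece or nephew = 0.25 (full aunt/uncle↔niece/nephew: two paths of length 3 through the shared grandparent pair: r = 2·(1/2)^3 = 1/4).
Hamilton's rule with n recipients of equal r: n·r·B > C, so B > C/(n·r) = 0.367/(2·0.25) = 0.734.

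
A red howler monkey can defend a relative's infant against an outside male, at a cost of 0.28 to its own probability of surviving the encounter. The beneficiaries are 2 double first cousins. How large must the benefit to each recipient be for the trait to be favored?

0.56

r to a double first cousin = 1/4 (double first cousins share both grandparent pairs — four paths of length 4: r = 4·(1/2)^4 = 1/4).
Hamilton's rule with n recipients of equal r: n·r·B > C, so B > C/(n·r) = 0.28/(2·0.25) = 0.56.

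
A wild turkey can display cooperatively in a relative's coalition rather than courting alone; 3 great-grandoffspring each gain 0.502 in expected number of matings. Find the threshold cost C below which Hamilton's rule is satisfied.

0.18825

r to a great-grandoffspring = 0.125 (three parent–offspring links: r = (1/2)^3 = 1/8).
Hamilton's rule: n·r·B > C, so the trait is favored while C < n·r·B = 3·0.125·0.502 = 0.18825.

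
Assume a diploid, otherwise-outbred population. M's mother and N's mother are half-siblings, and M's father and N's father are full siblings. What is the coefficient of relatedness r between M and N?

0.1875

Wright's path rule: contributions from independent ancestry routes add.
M and N are related in two ways: half first cousins through their mothers (r = 1/16) and first cousins through their fathers (r = 1/8).
r = 1/16 + 1/8 = 3/16 = 0.1875.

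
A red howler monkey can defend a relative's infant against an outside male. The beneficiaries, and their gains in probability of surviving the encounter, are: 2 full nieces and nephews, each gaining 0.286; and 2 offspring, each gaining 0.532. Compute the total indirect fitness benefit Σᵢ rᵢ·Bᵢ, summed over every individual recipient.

r to a full niece or nephew = 0.25 (full aunt/uncle↔niece/nephew: two paths of length 3 through the shared grandparent pair: r = 2·(1/2)^3 = 1/4).
r to an offspring = 0.5 (one parent–offspring link: r = (1/2)^1 = 1/2).
Summing one r·B term per recipient: 2·0.25·0.286 + 2·0.5·0.532 = 0.675.

0.675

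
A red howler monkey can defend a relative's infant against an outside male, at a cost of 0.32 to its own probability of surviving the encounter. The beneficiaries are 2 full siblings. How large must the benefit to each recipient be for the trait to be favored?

r to a full sibling = 0.5 (full sibs share both parents — two paths of length 2: r = 2·(1/2)^2 = 1/2).
Hamilton's rule with n recipients of equal r: n·r·B > C, so B > C/(n·r) = 0.32/(2·0.5) = 0.32.

0.32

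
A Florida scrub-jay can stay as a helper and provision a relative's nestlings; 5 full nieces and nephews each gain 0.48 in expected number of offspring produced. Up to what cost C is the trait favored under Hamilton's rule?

r to a full niece or nephew = 1/4 (full aunt/uncle↔niece/nephew: two paths of length 3 through the shared grandparent pair: r = 2·(1/2)^3 = 1/4).
Hamilton's rule: n·r·B > C, so the trait is favored while C < n·r·B = 5·0.25·0.48 = 0.6.

0.6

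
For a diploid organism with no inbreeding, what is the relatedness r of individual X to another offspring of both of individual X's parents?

0.5

Each parent–offspring link contributes a factor of 1/2, and independent paths through distinct common ancestors add.
Full sibs share both parents — two paths of length 2: r = 2·(1/2)^2 = 1/2.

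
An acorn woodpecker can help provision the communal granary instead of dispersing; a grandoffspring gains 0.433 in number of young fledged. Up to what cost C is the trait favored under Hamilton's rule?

0.10825

r to a grandoffspring = 1/4 (two parent–offspring links: r = (1/2)^2 = 1/4).
Hamilton's rule: n·r·B > C, so the trait is favored while C < n·r·B = 1·0.25·0.433 = 0.10825.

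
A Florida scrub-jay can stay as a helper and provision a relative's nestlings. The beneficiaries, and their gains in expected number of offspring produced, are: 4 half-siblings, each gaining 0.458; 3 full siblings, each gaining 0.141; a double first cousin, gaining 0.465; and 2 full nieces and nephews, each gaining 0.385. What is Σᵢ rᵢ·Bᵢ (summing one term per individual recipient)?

0.97825

r to a half-sibling = 1/4 (half-sibs share one parent — one path of length 2: r = (1/2)^2 = 1/4).
r to a full sibling = 0.5 (full sibs share both parents — two paths of length 2: r = 2·(1/2)^2 = 1/2).
r to a double first cousin = 1/4 (double first cousins share both grandparent pairs — four paths of length 4: r = 4·(1/2)^4 = 1/4).
r to a full niece or nephew = 0.25 (full aunt/uncle↔niece/nephew: two paths of length 3 through the shared grandparent pair: r = 2·(1/2)^3 = 1/4).
Summing one r·B term per recipient: 4·0.25·0.458 + 3·0.5·0.141 + 1·0.25·0.465 + 2·0.25·0.385 = 0.97825.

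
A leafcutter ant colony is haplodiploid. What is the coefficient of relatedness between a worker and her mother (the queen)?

0.5

One meiotic link between diploid queen and diploid daughter: r = 1/2.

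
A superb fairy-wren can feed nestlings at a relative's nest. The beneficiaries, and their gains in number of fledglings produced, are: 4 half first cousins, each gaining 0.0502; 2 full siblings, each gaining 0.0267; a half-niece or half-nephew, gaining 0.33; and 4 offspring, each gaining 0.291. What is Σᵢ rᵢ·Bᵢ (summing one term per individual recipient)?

0.6625

r to a half first cousin = 0.0625 (half first cousins share one grandparent — one path of length 4: r = (1/2)^4 = 1/16).
r to a full sibling = 0.5 (full sibs share both parents — two paths of length 2: r = 2·(1/2)^2 = 1/2).
r to a half-niece or half-nephew = 1/8 (half-aunt/uncle↔niece/nephew: one path of length 3: r = (1/2)^3 = 1/8).
r to an offspring = 0.5 (one parent–offspring link: r = (1/2)^1 = 1/2).
Summing one r·B term per recipient: 4·0.0625·0.0502 + 2·0.5·0.0267 + 1·0.125·0.33 + 4·0.5·0.291 = 0.6625.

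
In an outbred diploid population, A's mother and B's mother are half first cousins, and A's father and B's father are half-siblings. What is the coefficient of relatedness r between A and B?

Wright's path rule: contributions from independent ancestry routes add.
A and B are related in two ways: half second cousins through their mothers (r = 1/64) and half first cousins through their fathers (r = 1/16).
r = 1/64 + 1/16 = 5/64 = 0.078125.

0.078125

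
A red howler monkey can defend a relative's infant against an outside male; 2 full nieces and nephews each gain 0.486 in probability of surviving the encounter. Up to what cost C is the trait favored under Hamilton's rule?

0.243

r to a full niece or nephew = 0.25 (full aunt/uncle↔niece/nephew: two paths of length 3 through the shared grandparent pair: r = 2·(1/2)^3 = 1/4).
Hamilton's rule: n·r·B > C, so the trait is favored while C < n·r·B = 2·0.25·0.486 = 0.243.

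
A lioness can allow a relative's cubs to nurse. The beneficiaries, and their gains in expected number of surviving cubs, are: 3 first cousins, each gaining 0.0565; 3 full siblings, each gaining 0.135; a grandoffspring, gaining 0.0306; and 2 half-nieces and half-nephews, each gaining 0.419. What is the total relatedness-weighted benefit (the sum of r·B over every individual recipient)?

r to a first cousin = 1/8 (first cousins share one grandparent pair — two paths of length 4: r = 2·(1/2)^4 = 1/8).
r to a full sibling = 1/2 (full sibs share both parents — two paths of length 2: r = 2·(1/2)^2 = 1/2).
r to a grandoffspring = 1/4 (two parent–offspring links: r = (1/2)^2 = 1/4).
r to a half-niece or half-nephew = 1/8 (half-aunt/uncle↔niece/nephew: one path of length 3: r = (1/2)^3 = 1/8).
Summing one r·B term per recipient: 3·0.125·0.0565 + 3·0.5·0.135 + 1·0.25·0.0306 + 2·0.125·0.419 = 0.3360875.

0.3360875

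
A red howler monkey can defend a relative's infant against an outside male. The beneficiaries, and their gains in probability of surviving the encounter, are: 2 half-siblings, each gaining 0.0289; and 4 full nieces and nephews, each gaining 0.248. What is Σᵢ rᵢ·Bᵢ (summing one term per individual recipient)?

0.26245

r to a half-sibling = 1/4 (half-sibs share one parent — one path of length 2: r = (1/2)^2 = 1/4).
r to a full niece or nephew = 1/4 (full aunt/uncle↔niece/nephew: two paths of length 3 through the shared grandparent pair: r = 2·(1/2)^3 = 1/4).
Summing one r·B term per recipient: 2·0.25·0.0289 + 4·0.25·0.248 = 0.26245.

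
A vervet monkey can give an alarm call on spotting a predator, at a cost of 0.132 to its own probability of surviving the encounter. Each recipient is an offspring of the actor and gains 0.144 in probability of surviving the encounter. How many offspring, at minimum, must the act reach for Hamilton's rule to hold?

2

r to an offspring = 0.5 (one parent–offspring link: r = (1/2)^1 = 1/2).
Hamilton's rule: n·r·B > C  ⇒  n > C/(r·B) = 0.132/(0.5·0.144) = 1.833.
The smallest integer exceeding 1.833 is 2.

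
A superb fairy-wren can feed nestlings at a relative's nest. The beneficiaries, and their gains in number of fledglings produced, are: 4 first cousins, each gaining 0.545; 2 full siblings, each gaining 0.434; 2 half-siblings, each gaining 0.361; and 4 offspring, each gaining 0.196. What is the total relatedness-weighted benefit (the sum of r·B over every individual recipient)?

1.279

r to a first cousin = 0.125 (first cousins share one grandparent pair — two paths of length 4: r = 2·(1/2)^4 = 1/8).
r to a full sibling = 1/2 (full sibs share both parents — two paths of length 2: r = 2·(1/2)^2 = 1/2).
r to a half-sibling = 1/4 (half-sibs share one parent — one path of length 2: r = (1/2)^2 = 1/4).
r to an offspring = 1/2 (one parent–offspring link: r = (1/2)^1 = 1/2).
Summing one r·B term per recipient: 4·0.125·0.545 + 2·0.5·0.434 + 2·0.25·0.361 + 4·0.5·0.196 = 1.279.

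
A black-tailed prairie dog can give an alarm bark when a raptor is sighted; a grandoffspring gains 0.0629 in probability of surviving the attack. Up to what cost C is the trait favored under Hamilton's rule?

0.015725

r to a grandoffspring = 1/4 (two parent–offspring links: r = (1/2)^2 = 1/4).
Hamilton's rule: n·r·B > C, so the trait is favored while C < n·r·B = 1·0.25·0.0629 = 0.015725.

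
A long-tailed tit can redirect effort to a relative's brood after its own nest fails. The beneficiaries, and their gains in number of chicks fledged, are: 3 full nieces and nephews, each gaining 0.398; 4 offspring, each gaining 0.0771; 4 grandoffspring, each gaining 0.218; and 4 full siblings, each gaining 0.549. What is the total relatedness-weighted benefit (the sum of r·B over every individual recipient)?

r to a full niece or nephew = 1/4 (full aunt/uncle↔niece/nephew: two paths of length 3 through the shared grandparent pair: r = 2·(1/2)^3 = 1/4).
r to an offspring = 1/2 (one parent–offspring link: r = (1/2)^1 = 1/2).
r to a grandoffspring = 0.25 (two parent–offspring links: r = (1/2)^2 = 1/4).
r to a full sibling = 0.5 (full sibs share both parents — two paths of length 2: r = 2·(1/2)^2 = 1/2).
Summing one r·B term per recipient: 3·0.25·0.398 + 4·0.5·0.0771 + 4·0.25·0.218 + 4·0.5·0.549 = 1.7687.

1.7687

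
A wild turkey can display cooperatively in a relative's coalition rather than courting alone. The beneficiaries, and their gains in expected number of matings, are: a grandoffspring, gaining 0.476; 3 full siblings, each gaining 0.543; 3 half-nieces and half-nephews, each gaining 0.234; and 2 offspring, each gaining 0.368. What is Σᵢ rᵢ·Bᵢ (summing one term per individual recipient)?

r to a grandoffspring = 0.25 (two parent–offspring links: r = (1/2)^2 = 1/4).
r to a full sibling = 0.5 (full sibs share both parents — two paths of length 2: r = 2·(1/2)^2 = 1/2).
r to a half-niece or half-nephew = 1/8 (half-aunt/uncle↔niece/nephew: one path of length 3: r = (1/2)^3 = 1/8).
r to an offspring = 0.5 (one parent–offspring link: r = (1/2)^1 = 1/2).
Summing one r·B term per recipient: 1·0.25·0.476 + 3·0.5·0.543 + 3·0.125·0.234 + 2·0.5·0.368 = 1.38925.

1.38925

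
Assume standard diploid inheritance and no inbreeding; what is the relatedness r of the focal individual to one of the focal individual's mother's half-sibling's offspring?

Each parent–offspring link contributes a factor of 1/2, and independent paths through distinct common ancestors add.
Half first cousins share one grandparent — one path of length 4: r = (1/2)^4 = 1/16.

0.0625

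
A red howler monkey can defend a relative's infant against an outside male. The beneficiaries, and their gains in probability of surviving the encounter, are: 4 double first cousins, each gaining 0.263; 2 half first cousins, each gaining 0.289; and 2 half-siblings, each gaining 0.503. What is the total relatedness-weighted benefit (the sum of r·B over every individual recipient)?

r to a double first cousin = 0.25 (double first cousins share both grandparent pairs — four paths of length 4: r = 4·(1/2)^4 = 1/4).
r to a half first cousin = 1/16 (half first cousins share one grandparent — one path of length 4: r = (1/2)^4 = 1/16).
r to a half-sibling = 0.25 (half-sibs share one parent — one path of length 2: r = (1/2)^2 = 1/4).
Summing one r·B term per recipient: 4·0.25·0.263 + 2·0.0625·0.289 + 2·0.25·0.503 = 0.550625.

0.550625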